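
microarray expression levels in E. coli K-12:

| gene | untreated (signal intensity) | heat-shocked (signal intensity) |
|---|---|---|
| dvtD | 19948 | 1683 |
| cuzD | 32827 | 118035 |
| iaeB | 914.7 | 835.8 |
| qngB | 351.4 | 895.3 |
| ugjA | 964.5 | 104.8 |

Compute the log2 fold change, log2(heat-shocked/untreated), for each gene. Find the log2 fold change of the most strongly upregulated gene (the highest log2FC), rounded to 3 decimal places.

1.846

log2(1683/19948) = -3.567  (dvtD)
log2(118035/32827) = 1.846  (cuzD)
log2(835.8/914.7) = -0.130  (iaeB)
log2(895.3/351.4) = 1.349  (qngB)
log2(104.8/964.5) = -3.202  (ugjA)
cuzD is most strongly upregulated.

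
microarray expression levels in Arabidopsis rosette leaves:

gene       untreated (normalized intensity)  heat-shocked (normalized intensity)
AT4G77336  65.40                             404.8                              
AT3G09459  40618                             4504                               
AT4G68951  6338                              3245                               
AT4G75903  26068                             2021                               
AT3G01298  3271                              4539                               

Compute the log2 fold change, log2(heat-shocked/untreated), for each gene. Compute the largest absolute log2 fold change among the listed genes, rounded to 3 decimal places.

3.689

log2(404.8/65.40) = 2.630  (AT4G77336)
log2(4504/40618) = -3.173  (AT3G09459)
log2(3245/6338) = -0.966  (AT4G68951)
log2(2021/26068) = -3.689  (AT4G75903)
log2(4539/3271) = 0.473  (AT3G01298)
The largest magnitude belongs to AT4G75903.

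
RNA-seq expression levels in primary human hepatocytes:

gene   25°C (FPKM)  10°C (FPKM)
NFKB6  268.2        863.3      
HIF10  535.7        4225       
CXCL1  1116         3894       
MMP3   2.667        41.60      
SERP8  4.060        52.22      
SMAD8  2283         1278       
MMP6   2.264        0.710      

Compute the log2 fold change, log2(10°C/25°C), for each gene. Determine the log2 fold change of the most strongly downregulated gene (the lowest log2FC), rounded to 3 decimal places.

-1.673

log2(863.3/268.2) = 1.687  (NFKB6)
log2(4225/535.7) = 2.979  (HIF10)
log2(3894/1116) = 1.803  (CXCL1)
log2(41.60/2.667) = 3.963  (MMP3)
log2(52.22/4.060) = 3.685  (SERP8)
log2(1278/2283) = -0.837  (SMAD8)
log2(0.710/2.264) = -1.673  (MMP6)
MMP6 is most strongly downregulated.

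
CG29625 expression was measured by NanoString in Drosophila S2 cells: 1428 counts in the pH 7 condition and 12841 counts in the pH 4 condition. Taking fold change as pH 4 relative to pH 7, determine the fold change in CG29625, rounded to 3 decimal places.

Fold change = 12841 / 1428 = 8.9923
CG29625 is upregulated.

8.992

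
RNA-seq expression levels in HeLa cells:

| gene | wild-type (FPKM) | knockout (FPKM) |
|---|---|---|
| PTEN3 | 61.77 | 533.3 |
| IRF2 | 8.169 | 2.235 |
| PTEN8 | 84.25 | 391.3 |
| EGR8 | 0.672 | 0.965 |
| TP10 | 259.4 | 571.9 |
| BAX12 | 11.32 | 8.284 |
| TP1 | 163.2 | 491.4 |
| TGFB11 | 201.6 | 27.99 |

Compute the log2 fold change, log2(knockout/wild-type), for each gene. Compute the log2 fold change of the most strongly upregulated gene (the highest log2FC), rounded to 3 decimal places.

log2(533.3/61.77) = 3.110  (PTEN3)
log2(2.235/8.169) = -1.870  (IRF2)
log2(391.3/84.25) = 2.216  (PTEN8)
log2(0.965/0.672) = 0.522  (EGR8)
log2(571.9/259.4) = 1.141  (TP10)
log2(8.284/11.32) = -0.450  (BAX12)
log2(491.4/163.2) = 1.590  (TP1)
log2(27.99/201.6) = -2.849  (TGFB11)
PTEN3 is most strongly upregulated.

3.110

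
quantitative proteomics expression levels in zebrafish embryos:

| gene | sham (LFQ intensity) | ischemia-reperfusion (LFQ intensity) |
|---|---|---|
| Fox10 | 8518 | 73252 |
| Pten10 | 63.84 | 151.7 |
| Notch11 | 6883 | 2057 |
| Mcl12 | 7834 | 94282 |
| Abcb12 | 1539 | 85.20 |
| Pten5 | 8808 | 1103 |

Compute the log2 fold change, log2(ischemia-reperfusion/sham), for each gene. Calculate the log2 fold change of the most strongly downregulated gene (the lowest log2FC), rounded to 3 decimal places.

-4.175

log2(73252/8518) = 3.104  (Fox10)
log2(151.7/63.84) = 1.249  (Pten10)
log2(2057/6883) = -1.742  (Notch11)
log2(94282/7834) = 3.589  (Mcl12)
log2(85.20/1539) = -4.175  (Abcb12)
log2(1103/8808) = -2.997  (Pten5)
Abcb12 is most strongly downregulated.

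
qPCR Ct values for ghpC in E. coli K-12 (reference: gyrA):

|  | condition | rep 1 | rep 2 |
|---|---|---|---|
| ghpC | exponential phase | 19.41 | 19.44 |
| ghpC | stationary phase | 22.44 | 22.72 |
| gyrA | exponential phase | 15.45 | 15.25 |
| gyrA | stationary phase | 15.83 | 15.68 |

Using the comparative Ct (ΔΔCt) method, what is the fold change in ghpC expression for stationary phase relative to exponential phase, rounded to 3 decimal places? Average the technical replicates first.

Mean Ct: ghpC exponential phase 19.425; ghpC stationary phase 22.580; gyrA exponential phase 15.350; gyrA stationary phase 15.755
ΔCt(exponential phase) = 19.425 − 15.350 = 4.075
ΔCt(stationary phase) = 22.580 − 15.755 = 6.825
ΔΔCt = 6.825 − 4.075 = 2.750
Fold change = 2^(−2.750) = 0.1487

0.149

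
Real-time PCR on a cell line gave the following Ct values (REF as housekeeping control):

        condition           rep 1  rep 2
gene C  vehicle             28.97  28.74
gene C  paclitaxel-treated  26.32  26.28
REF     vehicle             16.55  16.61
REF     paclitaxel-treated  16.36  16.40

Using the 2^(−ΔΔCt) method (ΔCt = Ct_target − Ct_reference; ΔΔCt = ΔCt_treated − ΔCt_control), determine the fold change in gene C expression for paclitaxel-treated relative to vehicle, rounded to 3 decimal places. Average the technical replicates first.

Mean Ct: gene C vehicle 28.855; gene C paclitaxel-treated 26.300; REF vehicle 16.580; REF paclitaxel-treated 16.380
ΔCt(vehicle) = 28.855 − 16.580 = 12.275
ΔCt(paclitaxel-treated) = 26.300 − 16.380 = 9.920
ΔΔCt = 9.920 − 12.275 = -2.355
Fold change = 2^(−(-2.355)) = 2^2.355 = 5.1159

5.116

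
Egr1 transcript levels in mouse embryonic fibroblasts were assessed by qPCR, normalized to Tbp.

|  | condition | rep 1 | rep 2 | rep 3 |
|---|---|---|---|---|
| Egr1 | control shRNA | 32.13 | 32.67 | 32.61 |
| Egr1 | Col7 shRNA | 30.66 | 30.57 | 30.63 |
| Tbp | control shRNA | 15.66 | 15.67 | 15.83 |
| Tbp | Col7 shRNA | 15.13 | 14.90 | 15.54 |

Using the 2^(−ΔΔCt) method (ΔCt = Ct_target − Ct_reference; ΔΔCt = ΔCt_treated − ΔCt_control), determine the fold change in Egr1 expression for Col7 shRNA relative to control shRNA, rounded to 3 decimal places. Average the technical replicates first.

Mean Ct: Egr1 control shRNA 32.470; Egr1 Col7 shRNA 30.620; Tbp control shRNA 15.720; Tbp Col7 shRNA 15.190
ΔCt(control shRNA) = 32.470 − 15.720 = 16.750
ΔCt(Col7 shRNA) = 30.620 − 15.190 = 15.430
ΔΔCt = 15.430 − 16.750 = -1.320
Fold change = 2^(−(-1.320)) = 2^1.320 = 2.4967

2.497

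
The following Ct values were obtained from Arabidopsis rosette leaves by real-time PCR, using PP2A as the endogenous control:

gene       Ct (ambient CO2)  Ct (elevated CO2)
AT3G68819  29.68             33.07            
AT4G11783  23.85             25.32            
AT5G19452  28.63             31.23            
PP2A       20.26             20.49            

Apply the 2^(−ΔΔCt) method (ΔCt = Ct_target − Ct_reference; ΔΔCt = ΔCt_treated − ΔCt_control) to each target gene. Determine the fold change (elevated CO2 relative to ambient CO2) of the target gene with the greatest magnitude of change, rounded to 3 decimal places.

AT3G68819: ΔΔCt = (33.07−20.49) − (29.68−20.26) = 12.58 − 9.42 = 3.16; fold change = 2^-3.16 = 0.112
AT4G11783: ΔΔCt = (25.32−20.49) − (23.85−20.26) = 4.83 − 3.59 = 1.24; fold change = 2^-1.24 = 0.423
AT5G19452: ΔΔCt = (31.23−20.49) − (28.63−20.26) = 10.74 − 8.37 = 2.37; fold change = 2^-2.37 = 0.193
AT3G68819 has the largest |ΔΔCt| = 3.16.

0.112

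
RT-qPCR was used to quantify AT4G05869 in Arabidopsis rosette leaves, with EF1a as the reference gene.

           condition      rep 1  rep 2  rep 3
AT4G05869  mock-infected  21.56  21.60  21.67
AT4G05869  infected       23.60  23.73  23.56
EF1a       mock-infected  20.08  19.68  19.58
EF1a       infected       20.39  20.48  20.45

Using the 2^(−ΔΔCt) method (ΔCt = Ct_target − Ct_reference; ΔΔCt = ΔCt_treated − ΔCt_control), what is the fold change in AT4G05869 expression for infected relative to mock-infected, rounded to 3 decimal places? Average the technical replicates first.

Mean Ct: AT4G05869 mock-infected 21.610; AT4G05869 infected 23.630; EF1a mock-infected 19.780; EF1a infected 20.440
ΔCt(mock-infected) = 21.610 − 19.780 = 1.830
ΔCt(infected) = 23.630 − 20.440 = 3.190
ΔΔCt = 3.190 − 1.830 = 1.360
Fold change = 2^(−1.360) = 0.3896

0.390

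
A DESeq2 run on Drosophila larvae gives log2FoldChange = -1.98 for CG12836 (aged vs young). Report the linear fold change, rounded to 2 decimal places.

Fold change = 2^(-1.98) = 0.253
That is, CG12836 drops to 25.3% of the young level.

0.25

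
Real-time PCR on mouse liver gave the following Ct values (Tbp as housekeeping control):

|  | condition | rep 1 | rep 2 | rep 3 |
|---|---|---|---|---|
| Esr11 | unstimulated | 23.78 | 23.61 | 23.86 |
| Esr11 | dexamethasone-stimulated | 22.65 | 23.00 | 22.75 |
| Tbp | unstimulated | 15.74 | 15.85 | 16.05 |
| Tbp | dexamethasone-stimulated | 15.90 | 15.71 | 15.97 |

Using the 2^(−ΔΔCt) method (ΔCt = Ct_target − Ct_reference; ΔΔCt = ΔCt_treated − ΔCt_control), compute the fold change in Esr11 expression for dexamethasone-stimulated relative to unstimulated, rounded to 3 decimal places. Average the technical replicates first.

1.905

Mean Ct: Esr11 unstimulated 23.750; Esr11 dexamethasone-stimulated 22.800; Tbp unstimulated 15.880; Tbp dexamethasone-stimulated 15.860
ΔCt(unstimulated) = 23.750 − 15.880 = 7.870
ΔCt(dexamethasone-stimulated) = 22.800 − 15.860 = 6.940
ΔΔCt = 6.940 − 7.870 = -0.930
Fold change = 2^(−(-0.930)) = 2^0.930 = 1.9053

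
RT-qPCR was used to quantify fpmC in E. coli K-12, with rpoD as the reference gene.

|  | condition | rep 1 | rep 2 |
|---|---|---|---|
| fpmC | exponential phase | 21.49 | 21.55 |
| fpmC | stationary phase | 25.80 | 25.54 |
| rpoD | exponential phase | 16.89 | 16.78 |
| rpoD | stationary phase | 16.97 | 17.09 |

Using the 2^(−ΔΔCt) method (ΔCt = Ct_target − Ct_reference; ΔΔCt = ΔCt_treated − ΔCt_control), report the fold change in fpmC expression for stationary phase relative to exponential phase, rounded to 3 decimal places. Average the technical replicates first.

0.064

Mean Ct: fpmC exponential phase 21.520; fpmC stationary phase 25.670; rpoD exponential phase 16.835; rpoD stationary phase 17.030
ΔCt(exponential phase) = 21.520 − 16.835 = 4.685
ΔCt(stationary phase) = 25.670 − 17.030 = 8.640
ΔΔCt = 8.640 − 4.685 = 3.955
Fold change = 2^(−3.955) = 0.0645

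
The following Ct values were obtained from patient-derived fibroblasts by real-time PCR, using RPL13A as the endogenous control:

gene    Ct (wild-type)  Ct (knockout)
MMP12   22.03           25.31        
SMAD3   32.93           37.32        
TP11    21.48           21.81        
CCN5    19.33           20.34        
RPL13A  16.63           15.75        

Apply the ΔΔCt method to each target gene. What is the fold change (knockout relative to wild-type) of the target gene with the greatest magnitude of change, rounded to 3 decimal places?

MMP12: ΔΔCt = (25.31−15.75) − (22.03−16.63) = 9.56 − 5.40 = 4.16; fold change = 2^-4.16 = 0.056
SMAD3: ΔΔCt = (37.32−15.75) − (32.93−16.63) = 21.57 − 16.30 = 5.27; fold change = 2^-5.27 = 0.026
TP11: ΔΔCt = (21.81−15.75) − (21.48−16.63) = 6.06 − 4.85 = 1.21; fold change = 2^-1.21 = 0.432
CCN5: ΔΔCt = (20.34−15.75) − (19.33−16.63) = 4.59 − 2.70 = 1.89; fold change = 2^-1.89 = 0.270
SMAD3 has the largest |ΔΔCt| = 5.27.

0.026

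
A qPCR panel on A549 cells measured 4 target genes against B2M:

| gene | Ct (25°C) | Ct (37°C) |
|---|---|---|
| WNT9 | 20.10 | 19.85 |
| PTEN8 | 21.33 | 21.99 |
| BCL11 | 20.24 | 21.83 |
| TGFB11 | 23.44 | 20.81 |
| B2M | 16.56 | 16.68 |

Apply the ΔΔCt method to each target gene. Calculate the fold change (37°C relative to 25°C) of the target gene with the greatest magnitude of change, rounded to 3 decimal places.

6.727

WNT9: ΔΔCt = (19.85−16.68) − (20.10−16.56) = 3.17 − 3.54 = -0.37; fold change = 2^0.37 = 1.292
PTEN8: ΔΔCt = (21.99−16.68) − (21.33−16.56) = 5.31 − 4.77 = 0.54; fold change = 2^-0.54 = 0.688
BCL11: ΔΔCt = (21.83−16.68) − (20.24−16.56) = 5.15 − 3.68 = 1.47; fold change = 2^-1.47 = 0.361
TGFB11: ΔΔCt = (20.81−16.68) − (23.44−16.56) = 4.13 − 6.88 = -2.75; fold change = 2^2.75 = 6.727
TGFB11 has the largest |ΔΔCt| = 2.75.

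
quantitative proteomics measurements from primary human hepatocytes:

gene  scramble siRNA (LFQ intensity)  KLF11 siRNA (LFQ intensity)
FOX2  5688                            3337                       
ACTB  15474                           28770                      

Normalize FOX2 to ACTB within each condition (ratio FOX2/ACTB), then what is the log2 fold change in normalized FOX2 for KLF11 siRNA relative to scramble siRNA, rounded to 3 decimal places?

-1.664

FOX2/ACTB (scramble siRNA) = 5688 / 15474 = 0.36758
FOX2/ACTB (KLF11 siRNA) = 3337 / 28770 = 0.11599
Fold change = 0.11599 / 0.36758 = 0.3155
log2(0.3155) = -1.6641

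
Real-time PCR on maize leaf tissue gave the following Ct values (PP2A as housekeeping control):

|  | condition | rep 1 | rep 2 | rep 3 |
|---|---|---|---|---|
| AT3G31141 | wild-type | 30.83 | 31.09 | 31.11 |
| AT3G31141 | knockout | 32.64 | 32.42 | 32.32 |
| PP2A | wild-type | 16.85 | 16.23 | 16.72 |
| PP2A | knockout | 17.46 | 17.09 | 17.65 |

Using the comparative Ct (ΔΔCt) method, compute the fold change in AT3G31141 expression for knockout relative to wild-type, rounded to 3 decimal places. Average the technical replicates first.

Mean Ct: AT3G31141 wild-type 31.010; AT3G31141 knockout 32.460; PP2A wild-type 16.600; PP2A knockout 17.400
ΔCt(wild-type) = 31.010 − 16.600 = 14.410
ΔCt(knockout) = 32.460 − 17.400 = 15.060
ΔΔCt = 15.060 − 14.410 = 0.650
Fold change = 2^(−0.650) = 0.6373

0.637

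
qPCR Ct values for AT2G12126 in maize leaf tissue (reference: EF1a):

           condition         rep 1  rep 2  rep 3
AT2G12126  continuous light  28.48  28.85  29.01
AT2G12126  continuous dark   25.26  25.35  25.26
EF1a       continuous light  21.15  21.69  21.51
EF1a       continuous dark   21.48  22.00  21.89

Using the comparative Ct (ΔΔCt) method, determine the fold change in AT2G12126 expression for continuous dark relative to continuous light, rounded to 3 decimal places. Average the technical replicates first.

Mean Ct: AT2G12126 continuous light 28.780; AT2G12126 continuous dark 25.290; EF1a continuous light 21.450; EF1a continuous dark 21.790
ΔCt(continuous light) = 28.780 − 21.450 = 7.330
ΔCt(continuous dark) = 25.290 − 21.790 = 3.500
ΔΔCt = 3.500 − 7.330 = -3.830
Fold change = 2^(−(-3.830)) = 2^3.830 = 14.2215

14.221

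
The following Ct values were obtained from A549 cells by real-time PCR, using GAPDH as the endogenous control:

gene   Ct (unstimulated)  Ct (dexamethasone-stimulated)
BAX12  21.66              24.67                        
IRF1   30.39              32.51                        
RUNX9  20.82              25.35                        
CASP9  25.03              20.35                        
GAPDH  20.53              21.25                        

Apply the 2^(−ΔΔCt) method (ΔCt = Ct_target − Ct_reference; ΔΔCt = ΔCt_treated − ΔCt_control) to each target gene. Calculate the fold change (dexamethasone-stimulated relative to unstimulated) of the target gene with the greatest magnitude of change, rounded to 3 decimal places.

42.224

BAX12: ΔΔCt = (24.67−21.25) − (21.66−20.53) = 3.42 − 1.13 = 2.29; fold change = 2^-2.29 = 0.204
IRF1: ΔΔCt = (32.51−21.25) − (30.39−20.53) = 11.26 − 9.86 = 1.40; fold change = 2^-1.40 = 0.379
RUNX9: ΔΔCt = (25.35−21.25) − (20.82−20.53) = 4.10 − 0.29 = 3.81; fold change = 2^-3.81 = 0.071
CASP9: ΔΔCt = (20.35−21.25) − (25.03−20.53) = -0.90 − 4.50 = -5.40; fold change = 2^5.40 = 42.224
CASP9 has the largest |ΔΔCt| = 5.40.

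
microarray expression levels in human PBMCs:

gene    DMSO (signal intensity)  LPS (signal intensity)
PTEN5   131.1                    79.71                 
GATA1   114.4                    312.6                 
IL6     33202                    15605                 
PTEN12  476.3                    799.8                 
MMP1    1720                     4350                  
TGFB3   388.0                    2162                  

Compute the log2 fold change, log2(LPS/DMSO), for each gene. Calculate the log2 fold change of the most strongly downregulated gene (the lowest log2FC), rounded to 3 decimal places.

-1.089

log2(79.71/131.1) = -0.718  (PTEN5)
log2(312.6/114.4) = 1.450  (GATA1)
log2(15605/33202) = -1.089  (IL6)
log2(799.8/476.3) = 0.748  (PTEN12)
log2(4350/1720) = 1.339  (MMP1)
log2(2162/388.0) = 2.478  (TGFB3)
IL6 is most strongly downregulated.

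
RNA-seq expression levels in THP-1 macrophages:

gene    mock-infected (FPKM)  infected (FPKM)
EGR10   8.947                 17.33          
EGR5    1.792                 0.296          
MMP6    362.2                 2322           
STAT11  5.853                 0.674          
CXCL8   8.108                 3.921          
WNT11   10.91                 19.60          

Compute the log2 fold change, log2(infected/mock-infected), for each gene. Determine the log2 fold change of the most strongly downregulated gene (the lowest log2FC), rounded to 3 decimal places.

log2(17.33/8.947) = 0.954  (EGR10)
log2(0.296/1.792) = -2.598  (EGR5)
log2(2322/362.2) = 2.681  (MMP6)
log2(0.674/5.853) = -3.118  (STAT11)
log2(3.921/8.108) = -1.048  (CXCL8)
log2(19.60/10.91) = 0.845  (WNT11)
STAT11 is most strongly downregulated.

-3.118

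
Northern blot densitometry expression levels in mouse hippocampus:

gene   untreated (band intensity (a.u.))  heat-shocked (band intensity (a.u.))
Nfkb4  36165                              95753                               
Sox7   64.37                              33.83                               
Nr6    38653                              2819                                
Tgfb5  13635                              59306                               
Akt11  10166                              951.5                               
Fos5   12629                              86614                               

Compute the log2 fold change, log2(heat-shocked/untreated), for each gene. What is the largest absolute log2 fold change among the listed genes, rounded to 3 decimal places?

log2(95753/36165) = 1.405  (Nfkb4)
log2(33.83/64.37) = -0.928  (Sox7)
log2(2819/38653) = -3.777  (Nr6)
log2(59306/13635) = 2.121  (Tgfb5)
log2(951.5/10166) = -3.417  (Akt11)
log2(86614/12629) = 2.778  (Fos5)
The largest magnitude belongs to Nr6.

3.777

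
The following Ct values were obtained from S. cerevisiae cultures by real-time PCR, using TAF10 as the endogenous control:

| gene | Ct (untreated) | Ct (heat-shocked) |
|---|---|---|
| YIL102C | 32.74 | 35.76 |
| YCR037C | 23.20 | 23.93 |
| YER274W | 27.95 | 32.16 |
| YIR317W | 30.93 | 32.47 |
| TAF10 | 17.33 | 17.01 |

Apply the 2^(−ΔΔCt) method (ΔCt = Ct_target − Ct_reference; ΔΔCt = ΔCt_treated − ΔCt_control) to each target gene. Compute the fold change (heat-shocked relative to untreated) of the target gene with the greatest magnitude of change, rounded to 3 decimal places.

YIL102C: ΔΔCt = (35.76−17.01) − (32.74−17.33) = 18.75 − 15.41 = 3.34; fold change = 2^-3.34 = 0.099
YCR037C: ΔΔCt = (23.93−17.01) − (23.20−17.33) = 6.92 − 5.87 = 1.05; fold change = 2^-1.05 = 0.483
YER274W: ΔΔCt = (32.16−17.01) − (27.95−17.33) = 15.15 − 10.62 = 4.53; fold change = 2^-4.53 = 0.043
YIR317W: ΔΔCt = (32.47−17.01) − (30.93−17.33) = 15.46 − 13.60 = 1.86; fold change = 2^-1.86 = 0.275
YER274W has the largest |ΔΔCt| = 4.53.

0.043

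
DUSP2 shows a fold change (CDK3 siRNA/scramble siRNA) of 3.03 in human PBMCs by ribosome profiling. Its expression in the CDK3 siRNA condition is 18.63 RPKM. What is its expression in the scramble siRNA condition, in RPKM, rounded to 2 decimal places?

scramble siRNA expression = 18.63 / 3.03 = 6.15

6.15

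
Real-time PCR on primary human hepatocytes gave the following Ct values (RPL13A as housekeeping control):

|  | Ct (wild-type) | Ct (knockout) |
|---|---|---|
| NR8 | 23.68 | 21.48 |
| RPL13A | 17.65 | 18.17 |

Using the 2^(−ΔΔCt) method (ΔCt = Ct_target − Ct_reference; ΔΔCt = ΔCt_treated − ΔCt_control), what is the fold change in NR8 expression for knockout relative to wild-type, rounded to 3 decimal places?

ΔCt(wild-type) = 23.680 − 17.650 = 6.030
ΔCt(knockout) = 21.480 − 18.170 = 3.310
ΔΔCt = 3.310 − 6.030 = -2.720
Fold change = 2^(−(-2.720)) = 2^2.720 = 6.5887

6.589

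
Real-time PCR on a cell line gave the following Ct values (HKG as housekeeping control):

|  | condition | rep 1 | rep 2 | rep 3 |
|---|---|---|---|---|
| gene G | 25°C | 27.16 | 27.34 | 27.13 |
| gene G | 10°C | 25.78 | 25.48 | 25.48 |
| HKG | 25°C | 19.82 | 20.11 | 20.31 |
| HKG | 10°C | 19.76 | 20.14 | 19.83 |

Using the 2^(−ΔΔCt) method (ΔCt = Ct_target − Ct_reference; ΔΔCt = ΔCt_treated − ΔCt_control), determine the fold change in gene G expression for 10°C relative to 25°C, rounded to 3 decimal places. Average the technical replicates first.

Mean Ct: gene G 25°C 27.210; gene G 10°C 25.580; HKG 25°C 20.080; HKG 10°C 19.910
ΔCt(25°C) = 27.210 − 20.080 = 7.130
ΔCt(10°C) = 25.580 − 19.910 = 5.670
ΔΔCt = 5.670 − 7.130 = -1.460
Fold change = 2^(−(-1.460)) = 2^1.460 = 2.7511

2.751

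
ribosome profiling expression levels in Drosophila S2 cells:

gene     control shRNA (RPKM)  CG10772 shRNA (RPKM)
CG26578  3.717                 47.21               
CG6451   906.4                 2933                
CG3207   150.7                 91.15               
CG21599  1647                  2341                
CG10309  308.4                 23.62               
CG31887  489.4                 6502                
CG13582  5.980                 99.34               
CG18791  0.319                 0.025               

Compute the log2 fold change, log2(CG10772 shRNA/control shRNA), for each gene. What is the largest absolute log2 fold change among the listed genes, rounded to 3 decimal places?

log2(47.21/3.717) = 3.667  (CG26578)
log2(2933/906.4) = 1.694  (CG6451)
log2(91.15/150.7) = -0.725  (CG3207)
log2(2341/1647) = 0.507  (CG21599)
log2(23.62/308.4) = -3.707  (CG10309)
log2(6502/489.4) = 3.732  (CG31887)
log2(99.34/5.980) = 4.054  (CG13582)
log2(0.025/0.319) = -3.674  (CG18791)
The largest magnitude belongs to CG13582.

4.054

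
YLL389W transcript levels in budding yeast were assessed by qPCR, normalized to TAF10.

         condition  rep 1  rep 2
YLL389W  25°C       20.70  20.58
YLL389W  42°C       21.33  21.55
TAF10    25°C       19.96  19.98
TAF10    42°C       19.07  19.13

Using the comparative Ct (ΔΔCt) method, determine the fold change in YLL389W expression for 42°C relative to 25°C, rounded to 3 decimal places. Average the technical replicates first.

Mean Ct: YLL389W 25°C 20.640; YLL389W 42°C 21.440; TAF10 25°C 19.970; TAF10 42°C 19.100
ΔCt(25°C) = 20.640 − 19.970 = 0.670
ΔCt(42°C) = 21.440 − 19.100 = 2.340
ΔΔCt = 2.340 − 0.670 = 1.670
Fold change = 2^(−1.670) = 0.3143

0.314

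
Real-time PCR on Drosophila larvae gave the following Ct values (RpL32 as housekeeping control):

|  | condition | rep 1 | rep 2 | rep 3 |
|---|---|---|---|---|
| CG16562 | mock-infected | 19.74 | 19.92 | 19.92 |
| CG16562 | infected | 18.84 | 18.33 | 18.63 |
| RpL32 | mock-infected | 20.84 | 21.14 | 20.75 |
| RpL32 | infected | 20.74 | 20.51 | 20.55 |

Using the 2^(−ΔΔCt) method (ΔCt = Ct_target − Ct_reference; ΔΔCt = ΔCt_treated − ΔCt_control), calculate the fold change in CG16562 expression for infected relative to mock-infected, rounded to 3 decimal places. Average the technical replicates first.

Mean Ct: CG16562 mock-infected 19.860; CG16562 infected 18.600; RpL32 mock-infected 20.910; RpL32 infected 20.600
ΔCt(mock-infected) = 19.860 − 20.910 = -1.050
ΔCt(infected) = 18.600 − 20.600 = -2.000
ΔΔCt = -2.000 − (-1.050) = -0.950
Fold change = 2^(−(-0.950)) = 2^0.950 = 1.9319

1.932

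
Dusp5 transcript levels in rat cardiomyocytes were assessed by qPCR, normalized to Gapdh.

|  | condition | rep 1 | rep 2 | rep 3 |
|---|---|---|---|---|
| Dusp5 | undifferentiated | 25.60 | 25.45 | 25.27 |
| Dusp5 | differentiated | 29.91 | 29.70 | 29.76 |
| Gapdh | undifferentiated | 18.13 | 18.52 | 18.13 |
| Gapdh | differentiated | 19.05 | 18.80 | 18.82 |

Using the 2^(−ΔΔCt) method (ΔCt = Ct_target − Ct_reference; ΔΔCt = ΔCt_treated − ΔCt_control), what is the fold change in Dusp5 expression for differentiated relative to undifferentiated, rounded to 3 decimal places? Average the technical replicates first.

0.076

Mean Ct: Dusp5 undifferentiated 25.440; Dusp5 differentiated 29.790; Gapdh undifferentiated 18.260; Gapdh differentiated 18.890
ΔCt(undifferentiated) = 25.440 − 18.260 = 7.180
ΔCt(differentiated) = 29.790 − 18.890 = 10.900
ΔΔCt = 10.900 − 7.180 = 3.720
Fold change = 2^(−3.720) = 0.0759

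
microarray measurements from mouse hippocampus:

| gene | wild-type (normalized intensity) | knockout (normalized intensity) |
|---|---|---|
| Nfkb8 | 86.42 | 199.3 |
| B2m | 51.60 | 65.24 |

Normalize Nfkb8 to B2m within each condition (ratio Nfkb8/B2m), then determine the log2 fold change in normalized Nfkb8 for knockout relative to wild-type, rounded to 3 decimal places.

Nfkb8/B2m (wild-type) = 86.42 / 51.60 = 1.6748
Nfkb8/B2m (knockout) = 199.3 / 65.24 = 3.0549
Fold change = 3.0549 / 1.6748 = 1.8240
log2(1.8240) = 0.8671

0.867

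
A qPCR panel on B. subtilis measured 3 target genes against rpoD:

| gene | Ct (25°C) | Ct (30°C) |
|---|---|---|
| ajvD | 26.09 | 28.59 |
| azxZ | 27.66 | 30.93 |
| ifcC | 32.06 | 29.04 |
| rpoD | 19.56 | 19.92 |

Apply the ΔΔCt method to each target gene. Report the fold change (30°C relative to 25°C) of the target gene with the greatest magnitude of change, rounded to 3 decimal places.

10.411

ajvD: ΔΔCt = (28.59−19.92) − (26.09−19.56) = 8.67 − 6.53 = 2.14; fold change = 2^-2.14 = 0.227
azxZ: ΔΔCt = (30.93−19.92) − (27.66−19.56) = 11.01 − 8.10 = 2.91; fold change = 2^-2.91 = 0.133
ifcC: ΔΔCt = (29.04−19.92) − (32.06−19.56) = 9.12 − 12.50 = -3.38; fold change = 2^3.38 = 10.411
ifcC has the largest |ΔΔCt| = 3.38.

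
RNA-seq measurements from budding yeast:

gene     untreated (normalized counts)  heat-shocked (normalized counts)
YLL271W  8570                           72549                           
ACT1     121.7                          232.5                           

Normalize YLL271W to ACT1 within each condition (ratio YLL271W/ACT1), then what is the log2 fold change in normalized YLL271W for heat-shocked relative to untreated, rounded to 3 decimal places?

YLL271W/ACT1 (untreated) = 8570 / 121.7 = 70.419
YLL271W/ACT1 (heat-shocked) = 72549 / 232.5 = 312.04
Fold change = 312.04 / 70.419 = 4.4312
log2(4.4312) = 2.1477

2.148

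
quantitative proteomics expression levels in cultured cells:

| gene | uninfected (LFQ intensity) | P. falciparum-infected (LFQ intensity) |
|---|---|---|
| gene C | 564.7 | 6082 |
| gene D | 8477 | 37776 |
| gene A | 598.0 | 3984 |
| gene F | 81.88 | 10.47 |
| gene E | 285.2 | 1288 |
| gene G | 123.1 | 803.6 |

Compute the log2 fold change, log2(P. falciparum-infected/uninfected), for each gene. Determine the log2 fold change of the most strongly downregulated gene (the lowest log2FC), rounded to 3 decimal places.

log2(6082/564.7) = 3.429  (gene C)
log2(37776/8477) = 2.156  (gene D)
log2(3984/598.0) = 2.736  (gene A)
log2(10.47/81.88) = -2.967  (gene F)
log2(1288/285.2) = 2.175  (gene E)
log2(803.6/123.1) = 2.707  (gene G)
gene F is most strongly downregulated.

-2.967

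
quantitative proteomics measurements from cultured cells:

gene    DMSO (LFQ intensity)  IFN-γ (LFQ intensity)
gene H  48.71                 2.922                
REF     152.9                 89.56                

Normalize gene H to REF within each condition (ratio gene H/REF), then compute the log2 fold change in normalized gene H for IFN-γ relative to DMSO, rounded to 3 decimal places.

-3.288

gene H/REF (DMSO) = 48.71 / 152.9 = 0.31857
gene H/REF (IFN-γ) = 2.922 / 89.56 = 0.032626
Fold change = 0.032626 / 0.31857 = 0.1024
log2(0.1024) = -3.2875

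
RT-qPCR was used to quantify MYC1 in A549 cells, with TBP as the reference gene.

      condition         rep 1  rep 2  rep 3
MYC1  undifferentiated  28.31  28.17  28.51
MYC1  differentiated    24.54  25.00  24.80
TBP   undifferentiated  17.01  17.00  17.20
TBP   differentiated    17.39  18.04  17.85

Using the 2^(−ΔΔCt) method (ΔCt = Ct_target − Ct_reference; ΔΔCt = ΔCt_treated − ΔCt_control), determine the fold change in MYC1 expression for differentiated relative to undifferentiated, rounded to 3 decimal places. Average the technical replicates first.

18.896

Mean Ct: MYC1 undifferentiated 28.330; MYC1 differentiated 24.780; TBP undifferentiated 17.070; TBP differentiated 17.760
ΔCt(undifferentiated) = 28.330 − 17.070 = 11.260
ΔCt(differentiated) = 24.780 − 17.760 = 7.020
ΔΔCt = 7.020 − 11.260 = -4.240
Fold change = 2^(−(-4.240)) = 2^4.240 = 18.8959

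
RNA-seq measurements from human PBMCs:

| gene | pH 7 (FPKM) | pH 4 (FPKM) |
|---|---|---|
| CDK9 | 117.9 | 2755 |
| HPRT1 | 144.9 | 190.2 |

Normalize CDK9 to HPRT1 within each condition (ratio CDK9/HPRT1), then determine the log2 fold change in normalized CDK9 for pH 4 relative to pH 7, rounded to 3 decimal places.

CDK9/HPRT1 (pH 7) = 117.9 / 144.9 = 0.81366
CDK9/HPRT1 (pH 4) = 2755 / 190.2 = 14.485
Fold change = 14.485 / 0.81366 = 17.8019
log2(17.8019) = 4.1540

4.154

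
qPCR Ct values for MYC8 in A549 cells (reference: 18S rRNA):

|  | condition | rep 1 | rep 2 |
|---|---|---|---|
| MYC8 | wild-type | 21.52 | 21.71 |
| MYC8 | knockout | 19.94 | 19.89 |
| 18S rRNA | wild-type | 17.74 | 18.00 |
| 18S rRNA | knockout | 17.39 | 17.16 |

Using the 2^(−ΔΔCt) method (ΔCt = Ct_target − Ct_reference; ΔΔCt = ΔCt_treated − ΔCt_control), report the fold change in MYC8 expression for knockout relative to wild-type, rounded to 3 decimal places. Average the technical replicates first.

2.151

Mean Ct: MYC8 wild-type 21.615; MYC8 knockout 19.915; 18S rRNA wild-type 17.870; 18S rRNA knockout 17.275
ΔCt(wild-type) = 21.615 − 17.870 = 3.745
ΔCt(knockout) = 19.915 − 17.275 = 2.640
ΔΔCt = 2.640 − 3.745 = -1.105
Fold change = 2^(−(-1.105)) = 2^1.105 = 2.1510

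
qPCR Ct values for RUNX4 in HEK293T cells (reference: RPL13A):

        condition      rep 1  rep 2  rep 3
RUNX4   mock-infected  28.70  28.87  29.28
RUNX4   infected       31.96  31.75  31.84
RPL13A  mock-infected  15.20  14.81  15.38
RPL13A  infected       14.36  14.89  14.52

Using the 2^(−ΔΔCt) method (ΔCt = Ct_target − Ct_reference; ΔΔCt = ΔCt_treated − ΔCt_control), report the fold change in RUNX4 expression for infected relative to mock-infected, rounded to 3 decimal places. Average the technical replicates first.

0.092

Mean Ct: RUNX4 mock-infected 28.950; RUNX4 infected 31.850; RPL13A mock-infected 15.130; RPL13A infected 14.590
ΔCt(mock-infected) = 28.950 − 15.130 = 13.820
ΔCt(infected) = 31.850 − 14.590 = 17.260
ΔΔCt = 17.260 − 13.820 = 3.440
Fold change = 2^(−3.440) = 0.0921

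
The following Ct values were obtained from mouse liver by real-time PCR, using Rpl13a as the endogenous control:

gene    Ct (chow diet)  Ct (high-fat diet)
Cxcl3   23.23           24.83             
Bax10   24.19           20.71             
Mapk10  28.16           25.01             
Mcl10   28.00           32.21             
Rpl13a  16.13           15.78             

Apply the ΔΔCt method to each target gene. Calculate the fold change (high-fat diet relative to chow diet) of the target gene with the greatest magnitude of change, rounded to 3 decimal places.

0.042

Cxcl3: ΔΔCt = (24.83−15.78) − (23.23−16.13) = 9.05 − 7.10 = 1.95; fold change = 2^-1.95 = 0.259
Bax10: ΔΔCt = (20.71−15.78) − (24.19−16.13) = 4.93 − 8.06 = -3.13; fold change = 2^3.13 = 8.754
Mapk10: ΔΔCt = (25.01−15.78) − (28.16−16.13) = 9.23 − 12.03 = -2.80; fold change = 2^2.80 = 6.964
Mcl10: ΔΔCt = (32.21−15.78) − (28.00−16.13) = 16.43 − 11.87 = 4.56; fold change = 2^-4.56 = 0.042
Mcl10 has the largest |ΔΔCt| = 4.56.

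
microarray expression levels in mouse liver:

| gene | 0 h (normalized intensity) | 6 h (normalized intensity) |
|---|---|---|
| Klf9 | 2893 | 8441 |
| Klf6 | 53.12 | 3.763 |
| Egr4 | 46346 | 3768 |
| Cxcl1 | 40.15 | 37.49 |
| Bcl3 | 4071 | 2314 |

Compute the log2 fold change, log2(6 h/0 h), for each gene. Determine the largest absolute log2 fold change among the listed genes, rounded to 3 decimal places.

3.819

log2(8441/2893) = 1.545  (Klf9)
log2(3.763/53.12) = -3.819  (Klf6)
log2(3768/46346) = -3.621  (Egr4)
log2(37.49/40.15) = -0.099  (Cxcl1)
log2(2314/4071) = -0.815  (Bcl3)
The largest magnitude belongs to Klf6.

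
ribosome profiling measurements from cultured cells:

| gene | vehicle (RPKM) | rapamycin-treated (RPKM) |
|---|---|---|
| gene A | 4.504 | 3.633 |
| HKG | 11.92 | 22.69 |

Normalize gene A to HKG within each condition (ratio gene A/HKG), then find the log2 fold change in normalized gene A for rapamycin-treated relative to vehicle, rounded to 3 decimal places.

gene A/HKG (vehicle) = 4.504 / 11.92 = 0.37785
gene A/HKG (rapamycin-treated) = 3.633 / 22.69 = 0.16011
Fold change = 0.16011 / 0.37785 = 0.4237
log2(0.4237) = -1.2387

-1.239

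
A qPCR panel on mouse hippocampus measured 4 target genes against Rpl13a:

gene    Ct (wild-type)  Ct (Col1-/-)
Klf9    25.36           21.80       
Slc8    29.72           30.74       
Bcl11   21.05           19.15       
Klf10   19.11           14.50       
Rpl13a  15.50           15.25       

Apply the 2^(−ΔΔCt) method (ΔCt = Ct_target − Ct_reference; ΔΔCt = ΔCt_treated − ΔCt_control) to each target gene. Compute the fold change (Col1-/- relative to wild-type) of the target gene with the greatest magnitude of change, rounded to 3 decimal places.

20.535

Klf9: ΔΔCt = (21.80−15.25) − (25.36−15.50) = 6.55 − 9.86 = -3.31; fold change = 2^3.31 = 9.918
Slc8: ΔΔCt = (30.74−15.25) − (29.72−15.50) = 15.49 − 14.22 = 1.27; fold change = 2^-1.27 = 0.415
Bcl11: ΔΔCt = (19.15−15.25) − (21.05−15.50) = 3.90 − 5.55 = -1.65; fold change = 2^1.65 = 3.138
Klf10: ΔΔCt = (14.50−15.25) − (19.11−15.50) = -0.75 − 3.61 = -4.36; fold change = 2^4.36 = 20.535
Klf10 has the largest |ΔΔCt| = 4.36.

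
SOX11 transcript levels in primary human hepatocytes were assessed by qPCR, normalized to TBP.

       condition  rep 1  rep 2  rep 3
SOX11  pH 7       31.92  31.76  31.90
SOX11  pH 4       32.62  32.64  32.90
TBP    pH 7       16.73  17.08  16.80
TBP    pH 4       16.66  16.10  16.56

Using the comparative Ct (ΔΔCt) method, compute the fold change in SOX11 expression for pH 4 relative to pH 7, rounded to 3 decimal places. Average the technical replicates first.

Mean Ct: SOX11 pH 7 31.860; SOX11 pH 4 32.720; TBP pH 7 16.870; TBP pH 4 16.440
ΔCt(pH 7) = 31.860 − 16.870 = 14.990
ΔCt(pH 4) = 32.720 − 16.440 = 16.280
ΔΔCt = 16.280 − 14.990 = 1.290
Fold change = 2^(−1.290) = 0.4090

0.409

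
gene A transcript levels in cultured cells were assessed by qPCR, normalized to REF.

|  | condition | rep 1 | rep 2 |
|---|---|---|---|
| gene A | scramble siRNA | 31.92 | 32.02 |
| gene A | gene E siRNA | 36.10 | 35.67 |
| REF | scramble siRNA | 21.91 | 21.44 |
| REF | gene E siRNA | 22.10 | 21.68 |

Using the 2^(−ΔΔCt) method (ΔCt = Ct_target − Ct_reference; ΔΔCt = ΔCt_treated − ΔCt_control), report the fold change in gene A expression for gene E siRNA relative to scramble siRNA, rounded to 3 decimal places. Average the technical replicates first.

Mean Ct: gene A scramble siRNA 31.970; gene A gene E siRNA 35.885; REF scramble siRNA 21.675; REF gene E siRNA 21.890
ΔCt(scramble siRNA) = 31.970 − 21.675 = 10.295
ΔCt(gene E siRNA) = 35.885 − 21.890 = 13.995
ΔΔCt = 13.995 − 10.295 = 3.700
Fold change = 2^(−3.700) = 0.0769

0.077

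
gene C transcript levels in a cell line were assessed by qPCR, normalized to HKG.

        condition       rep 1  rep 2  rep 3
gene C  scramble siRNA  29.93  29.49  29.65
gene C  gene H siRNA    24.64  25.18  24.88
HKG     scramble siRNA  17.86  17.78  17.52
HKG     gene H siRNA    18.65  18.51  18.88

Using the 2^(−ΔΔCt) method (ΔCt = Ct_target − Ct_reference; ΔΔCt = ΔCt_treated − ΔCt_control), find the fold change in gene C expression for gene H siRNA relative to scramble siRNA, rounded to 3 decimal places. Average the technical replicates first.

53.817

Mean Ct: gene C scramble siRNA 29.690; gene C gene H siRNA 24.900; HKG scramble siRNA 17.720; HKG gene H siRNA 18.680
ΔCt(scramble siRNA) = 29.690 − 17.720 = 11.970
ΔCt(gene H siRNA) = 24.900 − 18.680 = 6.220
ΔΔCt = 6.220 − 11.970 = -5.750
Fold change = 2^(−(-5.750)) = 2^5.750 = 53.8174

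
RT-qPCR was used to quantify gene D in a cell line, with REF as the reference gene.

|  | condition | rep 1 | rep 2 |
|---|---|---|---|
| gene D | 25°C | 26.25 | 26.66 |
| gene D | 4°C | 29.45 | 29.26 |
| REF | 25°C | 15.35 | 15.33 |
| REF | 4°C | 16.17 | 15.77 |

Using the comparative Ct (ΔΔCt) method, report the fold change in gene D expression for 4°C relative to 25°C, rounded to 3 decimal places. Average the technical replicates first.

0.207

Mean Ct: gene D 25°C 26.455; gene D 4°C 29.355; REF 25°C 15.340; REF 4°C 15.970
ΔCt(25°C) = 26.455 − 15.340 = 11.115
ΔCt(4°C) = 29.355 − 15.970 = 13.385
ΔΔCt = 13.385 − 11.115 = 2.270
Fold change = 2^(−2.270) = 0.2073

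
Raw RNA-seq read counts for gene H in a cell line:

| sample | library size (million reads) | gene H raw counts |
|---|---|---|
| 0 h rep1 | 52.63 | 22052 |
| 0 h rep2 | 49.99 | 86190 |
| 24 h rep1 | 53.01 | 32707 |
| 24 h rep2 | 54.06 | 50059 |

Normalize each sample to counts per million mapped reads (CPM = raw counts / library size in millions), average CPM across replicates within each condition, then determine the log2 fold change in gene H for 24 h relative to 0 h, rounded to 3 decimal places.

CPM(0 h rep1) = 22052 / 52.63 = 419.0006
CPM(0 h rep2) = 86190 / 49.99 = 1724.1448
CPM(24 h rep1) = 32707 / 53.01 = 616.9968
CPM(24 h rep2) = 50059 / 54.06 = 925.9896
mean CPM(0 h) = 1071.5727; mean CPM(24 h) = 771.4932
Fold change = 771.4932 / 1071.5727 = 0.71996
log2(0.71996) = -0.4740

-0.474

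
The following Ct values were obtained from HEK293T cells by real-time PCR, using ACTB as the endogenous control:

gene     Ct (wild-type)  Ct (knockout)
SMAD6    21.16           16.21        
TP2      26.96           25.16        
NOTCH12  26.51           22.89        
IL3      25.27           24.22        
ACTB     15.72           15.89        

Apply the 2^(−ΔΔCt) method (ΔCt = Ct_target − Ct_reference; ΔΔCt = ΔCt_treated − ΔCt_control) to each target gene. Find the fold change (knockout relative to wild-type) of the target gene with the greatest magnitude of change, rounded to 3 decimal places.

34.776

SMAD6: ΔΔCt = (16.21−15.89) − (21.16−15.72) = 0.32 − 5.44 = -5.12; fold change = 2^5.12 = 34.776
TP2: ΔΔCt = (25.16−15.89) − (26.96−15.72) = 9.27 − 11.24 = -1.97; fold change = 2^1.97 = 3.918
NOTCH12: ΔΔCt = (22.89−15.89) − (26.51−15.72) = 7.00 − 10.79 = -3.79; fold change = 2^3.79 = 13.833
IL3: ΔΔCt = (24.22−15.89) − (25.27−15.72) = 8.33 − 9.55 = -1.22; fold change = 2^1.22 = 2.329
SMAD6 has the largest |ΔΔCt| = 5.12.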